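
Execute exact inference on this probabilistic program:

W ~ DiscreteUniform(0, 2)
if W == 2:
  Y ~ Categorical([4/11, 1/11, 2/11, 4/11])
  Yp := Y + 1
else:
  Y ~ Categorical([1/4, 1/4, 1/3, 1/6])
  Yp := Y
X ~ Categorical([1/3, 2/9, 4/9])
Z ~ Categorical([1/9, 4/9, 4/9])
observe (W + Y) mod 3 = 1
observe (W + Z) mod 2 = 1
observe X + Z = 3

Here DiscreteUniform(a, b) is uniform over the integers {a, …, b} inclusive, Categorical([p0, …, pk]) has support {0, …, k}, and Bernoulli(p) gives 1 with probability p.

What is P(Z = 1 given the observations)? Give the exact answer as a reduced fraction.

P(Z = 1 | obs) = 114/169

Enumerate traces; 4 have nonzero weight after conditioning:
  (W=0, Y=1, X=2, Z=1) weight 4/243
  (W=1, Y=0, X=1, Z=2) weight 2/243
  (W=1, Y=3, X=1, Z=2) weight 4/729
  (W=2, Y=2, X=2, Z=1) weight 32/2673
Group by Z:
  weight(Z=1) = 76/2673
  weight(Z=2) = 10/729
Total weight = 76/2673 + 10/729 = 338/8019
P(Z=1 | obs) = 76/2673 / 338/8019 = 114/169
P(Z=2 | obs) = 10/729 / 338/8019 = 55/169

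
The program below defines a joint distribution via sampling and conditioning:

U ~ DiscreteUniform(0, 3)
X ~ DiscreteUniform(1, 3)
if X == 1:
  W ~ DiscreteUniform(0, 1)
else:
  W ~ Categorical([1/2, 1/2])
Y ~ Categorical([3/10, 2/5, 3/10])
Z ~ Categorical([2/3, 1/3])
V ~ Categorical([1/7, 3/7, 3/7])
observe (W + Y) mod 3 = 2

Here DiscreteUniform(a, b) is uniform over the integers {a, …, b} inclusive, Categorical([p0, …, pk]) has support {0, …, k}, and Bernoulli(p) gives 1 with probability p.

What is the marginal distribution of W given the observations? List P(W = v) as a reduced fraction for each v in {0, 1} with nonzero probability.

P(W=0) = 3/7, P(W=1) = 4/7

Enumerate traces; 144 have nonzero weight after conditioning:
  (U=0, X=1, W=0, Y=2, Z=0, V=0) weight 1/840
  (U=0, X=1, W=0, Y=2, Z=0, V=1) weight 1/280
  (U=0, X=1, W=0, Y=2, Z=0, V=2) weight 1/280
  (U=0, X=1, W=0, Y=2, Z=1, V=0) weight 1/1680
  (U=0, X=1, W=0, Y=2, Z=1, V=1) weight 1/560
  (U=0, X=1, W=0, Y=2, Z=1, V=2) weight 1/560
  (U=0, X=1, W=1, Y=1, Z=0, V=0) weight 1/630
  (U=0, X=1, W=1, Y=1, Z=0, V=1) weight 1/210
  … 136 more
Group by W:
  weight(W=0) = 3/20
  weight(W=1) = 1/5
Total weight = 3/20 + 1/5 = 7/20
P(W=0 | obs) = 3/20 / 7/20 = 3/7
P(W=1 | obs) = 1/5 / 7/20 = 4/7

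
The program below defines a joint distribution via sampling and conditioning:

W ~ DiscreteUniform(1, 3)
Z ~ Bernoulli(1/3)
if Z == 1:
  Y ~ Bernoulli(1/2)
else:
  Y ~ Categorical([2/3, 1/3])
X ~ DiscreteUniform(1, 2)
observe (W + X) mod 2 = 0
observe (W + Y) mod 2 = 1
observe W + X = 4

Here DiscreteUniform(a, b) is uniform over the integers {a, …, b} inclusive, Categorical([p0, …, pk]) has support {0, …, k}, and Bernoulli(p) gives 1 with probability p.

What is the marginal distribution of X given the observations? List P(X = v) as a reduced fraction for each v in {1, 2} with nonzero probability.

Enumerate traces; 4 have nonzero weight after conditioning:
  (W=2, Z=0, Y=1, X=2) weight 1/27
  (W=2, Z=1, Y=1, X=2) weight 1/36
  (W=3, Z=0, Y=0, X=1) weight 2/27
  (W=3, Z=1, Y=0, X=1) weight 1/36
Group by X:
  weight(X=1) = 11/108
  weight(X=2) = 7/108
Total weight = 11/108 + 7/108 = 1/6
P(X=1 | obs) = 11/108 / 1/6 = 11/18
P(X=2 | obs) = 7/108 / 1/6 = 7/18

P(X=1) = 11/18, P(X=2) = 7/18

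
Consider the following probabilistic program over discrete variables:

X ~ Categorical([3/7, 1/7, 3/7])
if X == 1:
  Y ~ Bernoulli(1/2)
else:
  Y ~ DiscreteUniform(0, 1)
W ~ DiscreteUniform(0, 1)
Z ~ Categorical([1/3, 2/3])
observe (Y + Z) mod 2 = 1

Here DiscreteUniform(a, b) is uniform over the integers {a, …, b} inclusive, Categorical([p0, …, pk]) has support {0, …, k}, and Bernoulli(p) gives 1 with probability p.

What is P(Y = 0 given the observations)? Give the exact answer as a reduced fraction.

P(Y = 0 | obs) = 2/3

Enumerate traces; 12 have nonzero weight after conditioning:
  (X=0, Y=0, W=0, Z=1) weight 1/14
  (X=0, Y=0, W=1, Z=1) weight 1/14
  (X=0, Y=1, W=0, Z=0) weight 1/28
  (X=0, Y=1, W=1, Z=0) weight 1/28
  (X=1, Y=0, W=0, Z=1) weight 1/42
  (X=1, Y=0, W=1, Z=1) weight 1/42
  (X=1, Y=1, W=0, Z=0) weight 1/84
  (X=1, Y=1, W=1, Z=0) weight 1/84
  … 4 more
Group by Y:
  weight(Y=0) = 1/3
  weight(Y=1) = 1/6
Total weight = 1/3 + 1/6 = 1/2
P(Y=0 | obs) = 1/3 / 1/2 = 2/3
P(Y=1 | obs) = 1/6 / 1/2 = 1/3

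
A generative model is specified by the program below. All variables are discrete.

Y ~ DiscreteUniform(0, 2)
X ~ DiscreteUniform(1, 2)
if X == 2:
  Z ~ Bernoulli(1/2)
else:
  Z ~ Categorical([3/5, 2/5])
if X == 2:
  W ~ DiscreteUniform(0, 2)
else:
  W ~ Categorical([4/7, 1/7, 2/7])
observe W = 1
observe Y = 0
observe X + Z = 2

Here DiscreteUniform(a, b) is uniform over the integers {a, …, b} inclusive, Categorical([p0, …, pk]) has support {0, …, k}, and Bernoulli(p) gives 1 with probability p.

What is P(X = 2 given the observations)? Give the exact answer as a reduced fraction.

P(X = 2 | obs) = 35/47

Enumerate traces; 2 have nonzero weight after conditioning:
  (Y=0, X=1, Z=1, W=1) weight 1/105
  (Y=0, X=2, Z=0, W=1) weight 1/36
Group by X:
  weight(X=1) = 1/105
  weight(X=2) = 1/36
Total weight = 1/105 + 1/36 = 47/1260
P(X=1 | obs) = 1/105 / 47/1260 = 12/47
P(X=2 | obs) = 1/36 / 47/1260 = 35/47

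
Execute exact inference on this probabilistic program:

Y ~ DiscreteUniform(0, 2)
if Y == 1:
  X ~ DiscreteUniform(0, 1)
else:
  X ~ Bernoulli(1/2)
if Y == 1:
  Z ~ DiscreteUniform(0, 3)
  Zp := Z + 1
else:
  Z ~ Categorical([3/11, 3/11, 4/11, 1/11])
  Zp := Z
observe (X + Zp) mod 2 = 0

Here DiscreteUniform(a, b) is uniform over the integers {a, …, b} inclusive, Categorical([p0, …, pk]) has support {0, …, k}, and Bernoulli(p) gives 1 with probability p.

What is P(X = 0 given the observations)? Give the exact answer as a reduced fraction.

Enumerate traces; 12 have nonzero weight after conditioning:
  (Y=0, X=0, Z=0) weight 1/22
  (Y=0, X=0, Z=2) weight 2/33
  (Y=0, X=1, Z=1) weight 1/22
  (Y=0, X=1, Z=3) weight 1/66
  (Y=1, X=0, Z=1) weight 1/24
  (Y=1, X=0, Z=3) weight 1/24
  (Y=1, X=1, Z=0) weight 1/24
  (Y=1, X=1, Z=2) weight 1/24
  … 4 more
Group by X:
  weight(X=0) = 13/44
  weight(X=1) = 9/44
Total weight = 13/44 + 9/44 = 1/2
P(X=0 | obs) = 13/44 / 1/2 = 13/22
P(X=1 | obs) = 9/44 / 1/2 = 9/22

P(X = 0 | obs) = 13/22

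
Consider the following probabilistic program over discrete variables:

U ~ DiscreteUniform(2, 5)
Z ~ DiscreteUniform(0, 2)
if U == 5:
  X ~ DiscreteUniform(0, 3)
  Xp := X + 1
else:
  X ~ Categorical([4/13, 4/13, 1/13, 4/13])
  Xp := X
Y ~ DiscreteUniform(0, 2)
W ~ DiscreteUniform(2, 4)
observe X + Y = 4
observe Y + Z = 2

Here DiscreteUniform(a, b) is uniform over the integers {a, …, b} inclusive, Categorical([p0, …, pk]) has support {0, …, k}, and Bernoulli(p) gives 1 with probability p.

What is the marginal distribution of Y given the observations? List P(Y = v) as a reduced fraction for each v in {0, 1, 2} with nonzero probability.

P(Y=1) = 61/86, P(Y=2) = 25/86

Enumerate traces; 24 have nonzero weight after conditioning:
  (U=2, Z=0, X=2, Y=2, W=2) weight 1/1404
  (U=2, Z=0, X=2, Y=2, W=3) weight 1/1404
  (U=2, Z=0, X=2, Y=2, W=4) weight 1/1404
  (U=2, Z=1, X=3, Y=1, W=2) weight 1/351
  (U=2, Z=1, X=3, Y=1, W=3) weight 1/351
  (U=2, Z=1, X=3, Y=1, W=4) weight 1/351
  (U=3, Z=0, X=2, Y=2, W=2) weight 1/1404
  (U=3, Z=0, X=2, Y=2, W=3) weight 1/1404
  … 16 more
Group by Y:
  weight(Y=1) = 61/1872
  weight(Y=2) = 25/1872
Total weight = 61/1872 + 25/1872 = 43/936
P(Y=1 | obs) = 61/1872 / 43/936 = 61/86
P(Y=2 | obs) = 25/1872 / 43/936 = 25/86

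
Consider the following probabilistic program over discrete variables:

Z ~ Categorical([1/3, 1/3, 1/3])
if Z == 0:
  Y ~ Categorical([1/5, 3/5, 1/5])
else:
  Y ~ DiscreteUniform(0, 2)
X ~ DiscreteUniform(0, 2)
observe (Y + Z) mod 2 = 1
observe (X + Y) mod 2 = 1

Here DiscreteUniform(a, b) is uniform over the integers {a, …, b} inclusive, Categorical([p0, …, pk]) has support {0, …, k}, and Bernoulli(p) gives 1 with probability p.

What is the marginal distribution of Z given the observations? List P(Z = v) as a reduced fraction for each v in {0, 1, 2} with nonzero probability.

Enumerate traces; 6 have nonzero weight after conditioning:
  (Z=0, Y=1, X=0) weight 1/15
  (Z=0, Y=1, X=2) weight 1/15
  (Z=1, Y=0, X=1) weight 1/27
  (Z=1, Y=2, X=1) weight 1/27
  (Z=2, Y=1, X=0) weight 1/27
  (Z=2, Y=1, X=2) weight 1/27
Group by Z:
  weight(Z=0) = 2/15
  weight(Z=1) = 2/27
  weight(Z=2) = 2/27
Total weight = 2/15 + 2/27 + 2/27 = 38/135
P(Z=0 | obs) = 2/15 / 38/135 = 9/19
P(Z=1 | obs) = 2/27 / 38/135 = 5/19
P(Z=2 | obs) = 2/27 / 38/135 = 5/19

P(Z=0) = 9/19, P(Z=1) = 5/19, P(Z=2) = 5/19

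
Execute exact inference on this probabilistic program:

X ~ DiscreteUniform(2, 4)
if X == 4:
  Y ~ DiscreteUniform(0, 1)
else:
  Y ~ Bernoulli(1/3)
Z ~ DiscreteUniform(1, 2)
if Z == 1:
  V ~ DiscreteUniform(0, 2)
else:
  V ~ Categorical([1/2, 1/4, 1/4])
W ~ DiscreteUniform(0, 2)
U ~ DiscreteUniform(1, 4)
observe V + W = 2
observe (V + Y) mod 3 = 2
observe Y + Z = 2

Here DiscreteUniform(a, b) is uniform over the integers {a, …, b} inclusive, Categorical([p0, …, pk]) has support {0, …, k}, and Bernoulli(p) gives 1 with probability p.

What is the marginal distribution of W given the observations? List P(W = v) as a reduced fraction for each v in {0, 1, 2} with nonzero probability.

P(W=0) = 33/61, P(W=1) = 28/61

Enumerate traces; 24 have nonzero weight after conditioning:
  (X=2, Y=0, Z=2, V=2, W=0, U=1) weight 1/432
  (X=2, Y=0, Z=2, V=2, W=0, U=2) weight 1/432
  (X=2, Y=0, Z=2, V=2, W=0, U=3) weight 1/432
  (X=2, Y=0, Z=2, V=2, W=0, U=4) weight 1/432
  (X=2, Y=1, Z=1, V=1, W=1, U=1) weight 1/648
  (X=2, Y=1, Z=1, V=1, W=1, U=2) weight 1/648
  (X=2, Y=1, Z=1, V=1, W=1, U=3) weight 1/648
  (X=2, Y=1, Z=1, V=1, W=1, U=4) weight 1/648
  … 16 more
Group by W:
  weight(W=0) = 11/432
  weight(W=1) = 7/324
Total weight = 11/432 + 7/324 = 61/1296
P(W=0 | obs) = 11/432 / 61/1296 = 33/61
P(W=1 | obs) = 7/324 / 61/1296 = 28/61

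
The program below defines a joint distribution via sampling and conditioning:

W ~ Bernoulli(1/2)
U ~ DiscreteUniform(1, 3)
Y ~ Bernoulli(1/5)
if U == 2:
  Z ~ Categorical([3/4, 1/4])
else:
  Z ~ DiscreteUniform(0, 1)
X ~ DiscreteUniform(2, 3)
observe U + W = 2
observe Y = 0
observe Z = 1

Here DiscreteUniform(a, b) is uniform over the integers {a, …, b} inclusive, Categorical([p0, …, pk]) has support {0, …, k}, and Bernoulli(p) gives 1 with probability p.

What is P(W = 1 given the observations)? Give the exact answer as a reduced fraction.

P(W = 1 | obs) = 2/3

Enumerate traces; 4 have nonzero weight after conditioning:
  (W=0, U=2, Y=0, Z=1, X=2) weight 1/60
  (W=0, U=2, Y=0, Z=1, X=3) weight 1/60
  (W=1, U=1, Y=0, Z=1, X=2) weight 1/30
  (W=1, U=1, Y=0, Z=1, X=3) weight 1/30
Group by W:
  weight(W=0) = 1/30
  weight(W=1) = 1/15
Total weight = 1/30 + 1/15 = 1/10
P(W=0 | obs) = 1/30 / 1/10 = 1/3
P(W=1 | obs) = 1/15 / 1/10 = 2/3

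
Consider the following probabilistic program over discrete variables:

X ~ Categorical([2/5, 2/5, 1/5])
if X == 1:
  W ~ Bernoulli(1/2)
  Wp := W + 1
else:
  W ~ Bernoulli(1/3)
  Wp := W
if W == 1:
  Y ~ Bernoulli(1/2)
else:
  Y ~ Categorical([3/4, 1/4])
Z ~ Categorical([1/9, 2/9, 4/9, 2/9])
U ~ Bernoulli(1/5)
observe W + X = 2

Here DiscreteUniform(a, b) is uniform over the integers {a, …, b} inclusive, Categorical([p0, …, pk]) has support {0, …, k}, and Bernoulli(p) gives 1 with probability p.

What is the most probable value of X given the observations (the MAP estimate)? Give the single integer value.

Enumerate traces; 32 have nonzero weight after conditioning:
  (X=1, W=1, Y=0, Z=0, U=0) weight 2/225
  (X=1, W=1, Y=0, Z=0, U=1) weight 1/450
  (X=1, W=1, Y=0, Z=1, U=0) weight 4/225
  (X=1, W=1, Y=0, Z=1, U=1) weight 1/225
  (X=1, W=1, Y=0, Z=2, U=0) weight 8/225
  (X=1, W=1, Y=0, Z=2, U=1) weight 2/225
  (X=1, W=1, Y=0, Z=3, U=0) weight 4/225
  (X=1, W=1, Y=0, Z=3, U=1) weight 1/225
  (X=2, W=0, Y=0, Z=0, U=0) weight 2/225
  … 23 more
Group by X:
  weight(X=1) = 1/5
  weight(X=2) = 2/15
Total weight = 1/5 + 2/15 = 1/3
P(X=1 | obs) = 1/5 / 1/3 = 3/5
P(X=2 | obs) = 2/15 / 1/3 = 2/5
argmax = 1

argmax_v P(X = v | obs) = 1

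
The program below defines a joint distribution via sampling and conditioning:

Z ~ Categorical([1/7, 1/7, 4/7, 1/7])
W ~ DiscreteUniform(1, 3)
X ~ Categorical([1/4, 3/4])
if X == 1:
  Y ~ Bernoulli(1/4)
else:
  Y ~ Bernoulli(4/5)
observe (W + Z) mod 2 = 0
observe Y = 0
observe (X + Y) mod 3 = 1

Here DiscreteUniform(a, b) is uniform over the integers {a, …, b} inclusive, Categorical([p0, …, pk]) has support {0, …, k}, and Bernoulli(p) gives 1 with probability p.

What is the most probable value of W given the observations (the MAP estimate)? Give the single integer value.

Enumerate traces; 6 have nonzero weight after conditioning:
  (Z=0, W=2, X=1, Y=0) weight 3/112
  (Z=1, W=1, X=1, Y=0) weight 3/112
  (Z=1, W=3, X=1, Y=0) weight 3/112
  (Z=2, W=2, X=1, Y=0) weight 3/28
  (Z=3, W=1, X=1, Y=0) weight 3/112
  (Z=3, W=3, X=1, Y=0) weight 3/112
Group by W:
  weight(W=1) = 3/56
  weight(W=2) = 15/112
  weight(W=3) = 3/56
Total weight = 3/56 + 15/112 + 3/56 = 27/112
P(W=1 | obs) = 3/56 / 27/112 = 2/9
P(W=2 | obs) = 15/112 / 27/112 = 5/9
P(W=3 | obs) = 3/56 / 27/112 = 2/9
argmax = 2

argmax_v P(W = v | obs) = 2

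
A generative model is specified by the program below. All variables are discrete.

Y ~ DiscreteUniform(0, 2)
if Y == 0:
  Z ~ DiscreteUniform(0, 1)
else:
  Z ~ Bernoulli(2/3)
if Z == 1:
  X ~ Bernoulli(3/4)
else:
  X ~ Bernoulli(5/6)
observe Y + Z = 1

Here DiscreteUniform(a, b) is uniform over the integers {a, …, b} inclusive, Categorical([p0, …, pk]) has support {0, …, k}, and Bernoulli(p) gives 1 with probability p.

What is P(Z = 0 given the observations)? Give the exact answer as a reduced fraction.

P(Z = 0 | obs) = 2/5

Enumerate traces; 4 have nonzero weight after conditioning:
  (Y=0, Z=1, X=0) weight 1/24
  (Y=0, Z=1, X=1) weight 1/8
  (Y=1, Z=0, X=0) weight 1/54
  (Y=1, Z=0, X=1) weight 5/54
Group by Z:
  weight(Z=0) = 1/9
  weight(Z=1) = 1/6
Total weight = 1/9 + 1/6 = 5/18
P(Z=0 | obs) = 1/9 / 5/18 = 2/5
P(Z=1 | obs) = 1/6 / 5/18 = 3/5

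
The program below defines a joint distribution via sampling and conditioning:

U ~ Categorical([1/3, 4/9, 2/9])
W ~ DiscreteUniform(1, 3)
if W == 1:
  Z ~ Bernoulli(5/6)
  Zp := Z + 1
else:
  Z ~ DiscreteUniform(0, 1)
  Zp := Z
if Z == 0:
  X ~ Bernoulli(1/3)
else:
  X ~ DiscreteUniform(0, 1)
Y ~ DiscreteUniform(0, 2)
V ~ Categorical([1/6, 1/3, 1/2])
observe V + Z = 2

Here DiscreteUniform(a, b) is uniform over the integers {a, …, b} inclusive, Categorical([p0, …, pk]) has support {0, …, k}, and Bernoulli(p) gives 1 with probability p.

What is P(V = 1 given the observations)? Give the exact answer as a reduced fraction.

P(V = 1 | obs) = 22/43

Enumerate traces; 108 have nonzero weight after conditioning:
  (U=0, W=1, Z=0, X=0, Y=0, V=2) weight 1/486
  (U=0, W=1, Z=0, X=0, Y=1, V=2) weight 1/486
  (U=0, W=1, Z=0, X=0, Y=2, V=2) weight 1/486
  (U=0, W=1, Z=0, X=1, Y=0, V=2) weight 1/972
  (U=0, W=1, Z=0, X=1, Y=1, V=2) weight 1/972
  (U=0, W=1, Z=0, X=1, Y=2, V=2) weight 1/972
  (U=0, W=1, Z=1, X=0, Y=0, V=1) weight 5/972
  (U=0, W=1, Z=1, X=0, Y=1, V=1) weight 5/972
  … 100 more
Group by V:
  weight(V=1) = 11/54
  weight(V=2) = 7/36
Total weight = 11/54 + 7/36 = 43/108
P(V=1 | obs) = 11/54 / 43/108 = 22/43
P(V=2 | obs) = 7/36 / 43/108 = 21/43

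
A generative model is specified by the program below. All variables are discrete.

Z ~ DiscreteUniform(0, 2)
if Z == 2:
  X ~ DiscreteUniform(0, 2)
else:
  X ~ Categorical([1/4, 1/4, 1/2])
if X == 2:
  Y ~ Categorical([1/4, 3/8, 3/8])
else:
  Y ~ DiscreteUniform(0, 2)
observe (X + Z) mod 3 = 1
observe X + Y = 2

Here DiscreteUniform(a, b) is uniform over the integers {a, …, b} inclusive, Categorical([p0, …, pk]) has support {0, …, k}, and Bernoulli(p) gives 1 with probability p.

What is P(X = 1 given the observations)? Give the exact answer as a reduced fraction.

Enumerate traces; 3 have nonzero weight after conditioning:
  (Z=0, X=1, Y=1) weight 1/36
  (Z=1, X=0, Y=2) weight 1/36
  (Z=2, X=2, Y=0) weight 1/36
Group by X:
  weight(X=0) = 1/36
  weight(X=1) = 1/36
  weight(X=2) = 1/36
Total weight = 1/36 + 1/36 + 1/36 = 1/12
P(X=0 | obs) = 1/36 / 1/12 = 1/3
P(X=1 | obs) = 1/36 / 1/12 = 1/3
P(X=2 | obs) = 1/36 / 1/12 = 1/3

P(X = 1 | obs) = 1/3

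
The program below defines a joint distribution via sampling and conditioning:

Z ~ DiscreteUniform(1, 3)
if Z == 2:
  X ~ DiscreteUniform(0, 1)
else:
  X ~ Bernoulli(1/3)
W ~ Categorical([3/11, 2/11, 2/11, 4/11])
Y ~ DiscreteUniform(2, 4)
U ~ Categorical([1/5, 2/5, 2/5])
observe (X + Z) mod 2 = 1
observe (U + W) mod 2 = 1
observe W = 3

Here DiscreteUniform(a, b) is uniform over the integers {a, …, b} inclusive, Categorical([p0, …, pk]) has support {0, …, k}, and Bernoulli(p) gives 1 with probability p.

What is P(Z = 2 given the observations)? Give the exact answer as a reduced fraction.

Enumerate traces; 18 have nonzero weight after conditioning:
  (Z=1, X=0, W=3, Y=2, U=0) weight 8/1485
  (Z=1, X=0, W=3, Y=2, U=2) weight 16/1485
  (Z=1, X=0, W=3, Y=3, U=0) weight 8/1485
  (Z=1, X=0, W=3, Y=3, U=2) weight 16/1485
  (Z=1, X=0, W=3, Y=4, U=0) weight 8/1485
  (Z=1, X=0, W=3, Y=4, U=2) weight 16/1485
  (Z=2, X=1, W=3, Y=2, U=0) weight 2/495
  (Z=2, X=1, W=3, Y=2, U=2) weight 4/495
  (Z=3, X=0, W=3, Y=2, U=0) weight 8/1485
  … 9 more
Group by Z:
  weight(Z=1) = 8/165
  weight(Z=2) = 2/55
  weight(Z=3) = 8/165
Total weight = 8/165 + 2/55 + 8/165 = 2/15
P(Z=1 | obs) = 8/165 / 2/15 = 4/11
P(Z=2 | obs) = 2/55 / 2/15 = 3/11
P(Z=3 | obs) = 8/165 / 2/15 = 4/11

P(Z = 2 | obs) = 3/11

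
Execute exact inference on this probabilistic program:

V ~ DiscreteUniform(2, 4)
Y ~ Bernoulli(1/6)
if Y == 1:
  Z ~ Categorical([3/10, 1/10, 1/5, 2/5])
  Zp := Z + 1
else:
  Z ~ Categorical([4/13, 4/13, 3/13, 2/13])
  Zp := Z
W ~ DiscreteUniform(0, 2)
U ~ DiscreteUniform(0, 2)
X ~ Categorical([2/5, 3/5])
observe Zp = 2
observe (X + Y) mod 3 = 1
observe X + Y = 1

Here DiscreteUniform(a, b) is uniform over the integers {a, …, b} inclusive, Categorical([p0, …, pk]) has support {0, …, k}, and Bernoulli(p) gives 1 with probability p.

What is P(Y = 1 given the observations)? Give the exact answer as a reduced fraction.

P(Y = 1 | obs) = 13/238

Enumerate traces; 54 have nonzero weight after conditioning:
  (V=2, Y=0, Z=2, W=0, U=0, X=1) weight 1/234
  (V=2, Y=0, Z=2, W=0, U=1, X=1) weight 1/234
  (V=2, Y=0, Z=2, W=0, U=2, X=1) weight 1/234
  (V=2, Y=0, Z=2, W=1, U=0, X=1) weight 1/234
  (V=2, Y=0, Z=2, W=1, U=1, X=1) weight 1/234
  (V=2, Y=0, Z=2, W=1, U=2, X=1) weight 1/234
  (V=2, Y=0, Z=2, W=2, U=0, X=1) weight 1/234
  (V=2, Y=0, Z=2, W=2, U=1, X=1) weight 1/234
  (V=2, Y=1, Z=1, W=0, U=0, X=0) weight 1/4050
  … 45 more
Group by Y:
  weight(Y=0) = 3/26
  weight(Y=1) = 1/150
Total weight = 3/26 + 1/150 = 119/975
P(Y=0 | obs) = 3/26 / 119/975 = 225/238
P(Y=1 | obs) = 1/150 / 119/975 = 13/238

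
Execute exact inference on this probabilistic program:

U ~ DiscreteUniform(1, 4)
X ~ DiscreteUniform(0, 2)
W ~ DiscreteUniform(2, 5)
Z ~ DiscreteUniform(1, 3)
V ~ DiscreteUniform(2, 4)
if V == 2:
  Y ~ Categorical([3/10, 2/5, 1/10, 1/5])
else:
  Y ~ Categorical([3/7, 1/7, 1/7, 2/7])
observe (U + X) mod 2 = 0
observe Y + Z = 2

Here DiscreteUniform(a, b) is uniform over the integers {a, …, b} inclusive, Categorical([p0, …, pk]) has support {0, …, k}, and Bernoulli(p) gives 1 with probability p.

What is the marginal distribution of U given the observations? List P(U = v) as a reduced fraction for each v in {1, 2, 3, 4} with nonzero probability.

P(U=1) = 1/6, P(U=2) = 1/3, P(U=3) = 1/6, P(U=4) = 1/3

Enumerate traces; 144 have nonzero weight after conditioning:
  (U=1, X=1, W=2, Z=1, V=2, Y=1) weight 1/1080
  (U=1, X=1, W=2, Z=1, V=3, Y=1) weight 1/3024
  (U=1, X=1, W=2, Z=1, V=4, Y=1) weight 1/3024
  (U=1, X=1, W=2, Z=2, V=2, Y=0) weight 1/1440
  (U=1, X=1, W=2, Z=2, V=3, Y=0) weight 1/1008
  (U=1, X=1, W=2, Z=2, V=4, Y=0) weight 1/1008
  (U=1, X=1, W=3, Z=1, V=2, Y=1) weight 1/1080
  (U=1, X=1, W=3, Z=1, V=3, Y=1) weight 1/3024
  (U=2, X=0, W=2, Z=1, V=2, Y=1) weight 1/1080
  (U=3, X=1, W=2, Z=1, V=2, Y=1) weight 1/1080
  … 134 more
Group by U:
  weight(U=1) = 43/2520
  weight(U=2) = 43/1260
  weight(U=3) = 43/2520
  weight(U=4) = 43/1260
Total weight = 43/2520 + 43/1260 + 43/2520 + 43/1260 = 43/420
P(U=1 | obs) = 43/2520 / 43/420 = 1/6
P(U=2 | obs) = 43/1260 / 43/420 = 1/3
P(U=3 | obs) = 43/2520 / 43/420 = 1/6
P(U=4 | obs) = 43/1260 / 43/420 = 1/3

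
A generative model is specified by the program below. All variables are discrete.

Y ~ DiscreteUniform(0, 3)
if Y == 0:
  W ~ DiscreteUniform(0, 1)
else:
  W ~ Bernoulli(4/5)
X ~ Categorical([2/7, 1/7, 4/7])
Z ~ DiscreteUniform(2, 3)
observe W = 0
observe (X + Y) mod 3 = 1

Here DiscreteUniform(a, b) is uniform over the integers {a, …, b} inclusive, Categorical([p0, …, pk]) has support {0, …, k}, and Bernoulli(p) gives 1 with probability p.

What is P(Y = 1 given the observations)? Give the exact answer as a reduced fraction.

P(Y = 1 | obs) = 4/19

Enumerate traces; 8 have nonzero weight after conditioning:
  (Y=0, W=0, X=1, Z=2) weight 1/112
  (Y=0, W=0, X=1, Z=3) weight 1/112
  (Y=1, W=0, X=0, Z=2) weight 1/140
  (Y=1, W=0, X=0, Z=3) weight 1/140
  (Y=2, W=0, X=2, Z=2) weight 1/70
  (Y=2, W=0, X=2, Z=3) weight 1/70
  (Y=3, W=0, X=1, Z=2) weight 1/280
  (Y=3, W=0, X=1, Z=3) weight 1/280
Group by Y:
  weight(Y=0) = 1/56
  weight(Y=1) = 1/70
  weight(Y=2) = 1/35
  weight(Y=3) = 1/140
Total weight = 1/56 + 1/70 + 1/35 + 1/140 = 19/280
P(Y=0 | obs) = 1/56 / 19/280 = 5/19
P(Y=1 | obs) = 1/70 / 19/280 = 4/19
P(Y=2 | obs) = 1/35 / 19/280 = 8/19
P(Y=3 | obs) = 1/140 / 19/280 = 2/19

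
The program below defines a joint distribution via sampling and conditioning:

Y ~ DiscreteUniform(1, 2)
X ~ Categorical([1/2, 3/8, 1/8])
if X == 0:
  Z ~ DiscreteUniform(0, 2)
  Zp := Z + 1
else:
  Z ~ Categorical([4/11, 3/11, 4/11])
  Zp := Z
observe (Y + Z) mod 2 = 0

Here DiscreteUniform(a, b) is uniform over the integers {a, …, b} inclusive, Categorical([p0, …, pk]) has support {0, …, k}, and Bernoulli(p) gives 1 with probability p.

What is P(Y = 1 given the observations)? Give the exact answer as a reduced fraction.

P(Y = 1 | obs) = 10/33

Enumerate traces; 9 have nonzero weight after conditioning:
  (Y=1, X=0, Z=1) weight 1/12
  (Y=1, X=1, Z=1) weight 9/176
  (Y=1, X=2, Z=1) weight 3/176
  (Y=2, X=0, Z=0) weight 1/12
  (Y=2, X=0, Z=2) weight 1/12
  (Y=2, X=1, Z=0) weight 3/44
  (Y=2, X=1, Z=2) weight 3/44
  (Y=2, X=2, Z=0) weight 1/44
  … 1 more
Group by Y:
  weight(Y=1) = 5/33
  weight(Y=2) = 23/66
Total weight = 5/33 + 23/66 = 1/2
P(Y=1 | obs) = 5/33 / 1/2 = 10/33
P(Y=2 | obs) = 23/66 / 1/2 = 23/33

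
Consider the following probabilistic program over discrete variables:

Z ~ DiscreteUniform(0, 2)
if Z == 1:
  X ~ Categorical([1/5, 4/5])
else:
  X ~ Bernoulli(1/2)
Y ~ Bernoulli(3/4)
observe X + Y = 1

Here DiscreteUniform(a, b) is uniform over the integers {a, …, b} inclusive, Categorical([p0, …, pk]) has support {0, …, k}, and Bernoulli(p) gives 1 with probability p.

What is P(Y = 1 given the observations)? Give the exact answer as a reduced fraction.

P(Y = 1 | obs) = 2/3

Enumerate traces; 6 have nonzero weight after conditioning:
  (Z=0, X=0, Y=1) weight 1/8
  (Z=0, X=1, Y=0) weight 1/24
  (Z=1, X=0, Y=1) weight 1/20
  (Z=1, X=1, Y=0) weight 1/15
  (Z=2, X=0, Y=1) weight 1/8
  (Z=2, X=1, Y=0) weight 1/24
Group by Y:
  weight(Y=0) = 3/20
  weight(Y=1) = 3/10
Total weight = 3/20 + 3/10 = 9/20
P(Y=0 | obs) = 3/20 / 9/20 = 1/3
P(Y=1 | obs) = 3/10 / 9/20 = 2/3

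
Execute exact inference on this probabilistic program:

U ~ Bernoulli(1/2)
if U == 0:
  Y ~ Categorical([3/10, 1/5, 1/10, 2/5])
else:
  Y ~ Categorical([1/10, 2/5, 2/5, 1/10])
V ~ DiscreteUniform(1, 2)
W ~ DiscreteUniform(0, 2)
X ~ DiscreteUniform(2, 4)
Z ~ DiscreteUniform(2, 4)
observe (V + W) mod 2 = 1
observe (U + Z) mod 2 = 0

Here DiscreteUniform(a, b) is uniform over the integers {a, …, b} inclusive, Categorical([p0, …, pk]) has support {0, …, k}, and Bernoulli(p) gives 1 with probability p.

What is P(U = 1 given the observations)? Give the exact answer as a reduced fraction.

Enumerate traces; 108 have nonzero weight after conditioning:
  (U=0, Y=0, V=1, W=0, X=2, Z=2) weight 1/360
  (U=0, Y=0, V=1, W=0, X=2, Z=4) weight 1/360
  (U=0, Y=0, V=1, W=0, X=3, Z=2) weight 1/360
  (U=0, Y=0, V=1, W=0, X=3, Z=4) weight 1/360
  (U=0, Y=0, V=1, W=0, X=4, Z=2) weight 1/360
  (U=0, Y=0, V=1, W=0, X=4, Z=4) weight 1/360
  (U=0, Y=0, V=1, W=2, X=2, Z=2) weight 1/360
  (U=0, Y=0, V=1, W=2, X=2, Z=4) weight 1/360
  (U=1, Y=0, V=1, W=0, X=2, Z=3) weight 1/1080
  … 99 more
Group by U:
  weight(U=0) = 1/6
  weight(U=1) = 1/12
Total weight = 1/6 + 1/12 = 1/4
P(U=0 | obs) = 1/6 / 1/4 = 2/3
P(U=1 | obs) = 1/12 / 1/4 = 1/3

P(U = 1 | obs) = 1/3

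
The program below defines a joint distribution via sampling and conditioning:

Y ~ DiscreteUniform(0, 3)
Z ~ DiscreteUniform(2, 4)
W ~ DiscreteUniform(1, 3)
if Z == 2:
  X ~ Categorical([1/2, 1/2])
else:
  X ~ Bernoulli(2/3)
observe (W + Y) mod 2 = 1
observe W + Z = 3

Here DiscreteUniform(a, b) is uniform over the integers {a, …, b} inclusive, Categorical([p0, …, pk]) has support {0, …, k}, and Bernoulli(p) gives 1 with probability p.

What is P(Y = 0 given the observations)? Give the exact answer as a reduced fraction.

P(Y = 0 | obs) = 1/2

Enumerate traces; 4 have nonzero weight after conditioning:
  (Y=0, Z=2, W=1, X=0) weight 1/72
  (Y=0, Z=2, W=1, X=1) weight 1/72
  (Y=2, Z=2, W=1, X=0) weight 1/72
  (Y=2, Z=2, W=1, X=1) weight 1/72
Group by Y:
  weight(Y=0) = 1/36
  weight(Y=2) = 1/36
Total weight = 1/36 + 1/36 = 1/18
P(Y=0 | obs) = 1/36 / 1/18 = 1/2
P(Y=2 | obs) = 1/36 / 1/18 = 1/2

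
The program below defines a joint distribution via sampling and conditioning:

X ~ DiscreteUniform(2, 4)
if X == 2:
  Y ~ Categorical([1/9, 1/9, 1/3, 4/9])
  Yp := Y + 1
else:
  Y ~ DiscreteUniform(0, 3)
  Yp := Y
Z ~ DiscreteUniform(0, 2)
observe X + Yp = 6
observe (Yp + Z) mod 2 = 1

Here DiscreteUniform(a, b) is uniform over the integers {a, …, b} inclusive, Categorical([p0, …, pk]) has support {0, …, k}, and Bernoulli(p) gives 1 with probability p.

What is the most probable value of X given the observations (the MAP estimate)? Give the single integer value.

Enumerate traces; 4 have nonzero weight after conditioning:
  (X=2, Y=3, Z=1) weight 4/81
  (X=3, Y=3, Z=0) weight 1/36
  (X=3, Y=3, Z=2) weight 1/36
  (X=4, Y=2, Z=1) weight 1/36
Group by X:
  weight(X=2) = 4/81
  weight(X=3) = 1/18
  weight(X=4) = 1/36
Total weight = 4/81 + 1/18 + 1/36 = 43/324
P(X=2 | obs) = 4/81 / 43/324 = 16/43
P(X=3 | obs) = 1/18 / 43/324 = 18/43
P(X=4 | obs) = 1/36 / 43/324 = 9/43
argmax = 3

argmax_v P(X = v | obs) = 3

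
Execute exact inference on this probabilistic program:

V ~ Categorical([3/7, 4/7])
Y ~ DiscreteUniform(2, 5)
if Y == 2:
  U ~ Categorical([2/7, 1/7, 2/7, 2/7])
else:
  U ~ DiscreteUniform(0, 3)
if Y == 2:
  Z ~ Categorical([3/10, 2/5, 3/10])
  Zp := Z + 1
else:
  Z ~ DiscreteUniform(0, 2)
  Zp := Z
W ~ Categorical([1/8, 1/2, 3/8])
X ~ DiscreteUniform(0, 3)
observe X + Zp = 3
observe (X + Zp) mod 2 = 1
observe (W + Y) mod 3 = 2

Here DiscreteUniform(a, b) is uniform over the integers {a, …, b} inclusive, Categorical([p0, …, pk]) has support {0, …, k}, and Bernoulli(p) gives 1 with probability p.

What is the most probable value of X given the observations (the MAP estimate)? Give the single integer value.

argmax_v P(X = v | obs) = 1

Enumerate traces; 96 have nonzero weight after conditioning:
  (V=0, Y=2, U=0, Z=0, W=0, X=2) weight 9/31360
  (V=0, Y=2, U=0, Z=1, W=0, X=1) weight 3/7840
  (V=0, Y=2, U=0, Z=2, W=0, X=0) weight 9/31360
  (V=0, Y=2, U=1, Z=0, W=0, X=2) weight 9/62720
  (V=0, Y=2, U=1, Z=1, W=0, X=1) weight 3/15680
  (V=0, Y=2, U=1, Z=2, W=0, X=0) weight 9/62720
  (V=0, Y=2, U=2, Z=0, W=0, X=2) weight 9/31360
  (V=0, Y=2, U=2, Z=1, W=0, X=1) weight 3/7840
  (V=0, Y=3, U=0, Z=0, W=2, X=3) weight 3/3584
  … 87 more
Group by X:
  weight(X=0) = 3/1280
  weight(X=1) = 23/960
  weight(X=2) = 89/3840
  weight(X=3) = 1/48
Total weight = 3/1280 + 23/960 + 89/3840 + 1/48 = 9/128
P(X=0 | obs) = 3/1280 / 9/128 = 1/30
P(X=1 | obs) = 23/960 / 9/128 = 46/135
P(X=2 | obs) = 89/3840 / 9/128 = 89/270
P(X=3 | obs) = 1/48 / 9/128 = 8/27
argmax = 1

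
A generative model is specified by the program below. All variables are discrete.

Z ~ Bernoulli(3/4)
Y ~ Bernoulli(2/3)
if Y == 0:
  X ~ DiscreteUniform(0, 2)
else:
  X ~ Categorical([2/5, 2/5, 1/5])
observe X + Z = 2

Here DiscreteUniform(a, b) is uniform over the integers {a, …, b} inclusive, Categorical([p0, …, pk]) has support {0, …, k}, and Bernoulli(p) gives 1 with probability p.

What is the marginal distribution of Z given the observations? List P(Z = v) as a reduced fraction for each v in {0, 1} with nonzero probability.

P(Z=0) = 11/62, P(Z=1) = 51/62

Enumerate traces; 4 have nonzero weight after conditioning:
  (Z=0, Y=0, X=2) weight 1/36
  (Z=0, Y=1, X=2) weight 1/30
  (Z=1, Y=0, X=1) weight 1/12
  (Z=1, Y=1, X=1) weight 1/5
Group by Z:
  weight(Z=0) = 11/180
  weight(Z=1) = 17/60
Total weight = 11/180 + 17/60 = 31/90
P(Z=0 | obs) = 11/180 / 31/90 = 11/62
P(Z=1 | obs) = 17/60 / 31/90 = 51/62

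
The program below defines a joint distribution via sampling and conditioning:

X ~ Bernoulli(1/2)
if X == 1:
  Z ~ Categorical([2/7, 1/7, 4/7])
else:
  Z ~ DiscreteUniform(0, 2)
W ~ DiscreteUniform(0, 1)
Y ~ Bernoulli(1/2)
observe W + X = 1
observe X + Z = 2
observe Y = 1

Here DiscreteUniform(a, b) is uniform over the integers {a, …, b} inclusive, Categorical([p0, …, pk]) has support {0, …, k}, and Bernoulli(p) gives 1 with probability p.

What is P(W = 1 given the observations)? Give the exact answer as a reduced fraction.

P(W = 1 | obs) = 7/10

Enumerate traces; 2 have nonzero weight after conditioning:
  (X=0, Z=2, W=1, Y=1) weight 1/24
  (X=1, Z=1, W=0, Y=1) weight 1/56
Group by W:
  weight(W=0) = 1/56
  weight(W=1) = 1/24
Total weight = 1/56 + 1/24 = 5/84
P(W=0 | obs) = 1/56 / 5/84 = 3/10
P(W=1 | obs) = 1/24 / 5/84 = 7/10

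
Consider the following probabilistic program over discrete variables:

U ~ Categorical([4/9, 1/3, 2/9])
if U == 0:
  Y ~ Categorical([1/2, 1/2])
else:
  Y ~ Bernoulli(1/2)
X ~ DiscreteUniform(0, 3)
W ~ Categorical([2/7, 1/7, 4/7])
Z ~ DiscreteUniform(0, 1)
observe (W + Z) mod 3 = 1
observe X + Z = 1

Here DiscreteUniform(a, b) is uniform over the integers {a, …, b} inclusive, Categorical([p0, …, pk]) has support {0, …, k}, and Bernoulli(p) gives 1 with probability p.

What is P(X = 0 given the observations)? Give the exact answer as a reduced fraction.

Enumerate traces; 12 have nonzero weight after conditioning:
  (U=0, Y=0, X=0, W=0, Z=1) weight 1/126
  (U=0, Y=0, X=1, W=1, Z=0) weight 1/252
  (U=0, Y=1, X=0, W=0, Z=1) weight 1/126
  (U=0, Y=1, X=1, W=1, Z=0) weight 1/252
  (U=1, Y=0, X=0, W=0, Z=1) weight 1/168
  (U=1, Y=0, X=1, W=1, Z=0) weight 1/336
  (U=1, Y=1, X=0, W=0, Z=1) weight 1/168
  (U=1, Y=1, X=1, W=1, Z=0) weight 1/336
  … 4 more
Group by X:
  weight(X=0) = 1/28
  weight(X=1) = 1/56
Total weight = 1/28 + 1/56 = 3/56
P(X=0 | obs) = 1/28 / 3/56 = 2/3
P(X=1 | obs) = 1/56 / 3/56 = 1/3

P(X = 0 | obs) = 2/3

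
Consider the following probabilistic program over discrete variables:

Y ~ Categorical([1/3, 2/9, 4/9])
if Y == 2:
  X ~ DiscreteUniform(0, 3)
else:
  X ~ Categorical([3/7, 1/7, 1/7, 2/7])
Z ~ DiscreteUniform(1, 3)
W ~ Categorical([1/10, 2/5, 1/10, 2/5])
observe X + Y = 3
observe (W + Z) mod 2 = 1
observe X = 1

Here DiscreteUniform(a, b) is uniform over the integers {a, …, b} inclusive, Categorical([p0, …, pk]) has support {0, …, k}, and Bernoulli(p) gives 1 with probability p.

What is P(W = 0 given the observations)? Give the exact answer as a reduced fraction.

Enumerate traces; 6 have nonzero weight after conditioning:
  (Y=2, X=1, Z=1, W=0) weight 1/270
  (Y=2, X=1, Z=1, W=2) weight 1/270
  (Y=2, X=1, Z=2, W=1) weight 2/135
  (Y=2, X=1, Z=2, W=3) weight 2/135
  (Y=2, X=1, Z=3, W=0) weight 1/270
  (Y=2, X=1, Z=3, W=2) weight 1/270
Group by W:
  weight(W=0) = 1/135
  weight(W=1) = 2/135
  weight(W=2) = 1/135
  weight(W=3) = 2/135
Total weight = 1/135 + 2/135 + 1/135 + 2/135 = 2/45
P(W=0 | obs) = 1/135 / 2/45 = 1/6
P(W=1 | obs) = 2/135 / 2/45 = 1/3
P(W=2 | obs) = 1/135 / 2/45 = 1/6
P(W=3 | obs) = 2/135 / 2/45 = 1/3

P(W = 0 | obs) = 1/6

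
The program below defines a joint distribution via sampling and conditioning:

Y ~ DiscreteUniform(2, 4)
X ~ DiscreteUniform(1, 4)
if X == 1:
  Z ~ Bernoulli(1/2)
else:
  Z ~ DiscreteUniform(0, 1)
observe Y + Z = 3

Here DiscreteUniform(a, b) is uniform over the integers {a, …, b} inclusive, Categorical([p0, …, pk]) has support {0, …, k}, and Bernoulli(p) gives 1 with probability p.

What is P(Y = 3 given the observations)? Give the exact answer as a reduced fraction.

Enumerate traces; 8 have nonzero weight after conditioning:
  (Y=2, X=1, Z=1) weight 1/24
  (Y=2, X=2, Z=1) weight 1/24
  (Y=2, X=3, Z=1) weight 1/24
  (Y=2, X=4, Z=1) weight 1/24
  (Y=3, X=1, Z=0) weight 1/24
  (Y=3, X=2, Z=0) weight 1/24
  (Y=3, X=3, Z=0) weight 1/24
  (Y=3, X=4, Z=0) weight 1/24
Group by Y:
  weight(Y=2) = 1/6
  weight(Y=3) = 1/6
Total weight = 1/6 + 1/6 = 1/3
P(Y=2 | obs) = 1/6 / 1/3 = 1/2
P(Y=3 | obs) = 1/6 / 1/3 = 1/2

P(Y = 3 | obs) = 1/2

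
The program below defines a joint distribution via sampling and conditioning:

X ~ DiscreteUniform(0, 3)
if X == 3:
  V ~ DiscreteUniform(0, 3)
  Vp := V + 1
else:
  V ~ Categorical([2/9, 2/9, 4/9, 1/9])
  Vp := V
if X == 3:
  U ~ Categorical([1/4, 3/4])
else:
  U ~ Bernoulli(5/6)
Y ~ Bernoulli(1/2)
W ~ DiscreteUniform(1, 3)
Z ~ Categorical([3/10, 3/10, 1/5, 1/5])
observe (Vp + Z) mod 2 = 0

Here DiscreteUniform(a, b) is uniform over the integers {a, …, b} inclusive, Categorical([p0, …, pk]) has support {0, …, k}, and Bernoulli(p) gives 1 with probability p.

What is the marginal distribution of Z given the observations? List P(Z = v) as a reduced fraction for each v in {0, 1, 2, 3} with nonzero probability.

Enumerate traces; 384 have nonzero weight after conditioning:
  (X=0, V=0, U=0, Y=0, W=1, Z=0) weight 1/2160
  (X=0, V=0, U=0, Y=0, W=1, Z=2) weight 1/3240
  (X=0, V=0, U=0, Y=0, W=2, Z=0) weight 1/2160
  (X=0, V=0, U=0, Y=0, W=2, Z=2) weight 1/3240
  (X=0, V=0, U=0, Y=0, W=3, Z=0) weight 1/2160
  (X=0, V=0, U=0, Y=0, W=3, Z=2) weight 1/3240
  (X=0, V=0, U=0, Y=1, W=1, Z=0) weight 1/2160
  (X=0, V=0, U=0, Y=1, W=1, Z=2) weight 1/3240
  (X=0, V=1, U=0, Y=0, W=1, Z=1) weight 1/2160
  (X=0, V=1, U=0, Y=0, W=1, Z=3) weight 1/3240
  … 374 more
Group by Z:
  weight(Z=0) = 3/16
  weight(Z=1) = 9/80
  weight(Z=2) = 1/8
  weight(Z=3) = 3/40
Total weight = 3/16 + 9/80 + 1/8 + 3/40 = 1/2
P(Z=0 | obs) = 3/16 / 1/2 = 3/8
P(Z=1 | obs) = 9/80 / 1/2 = 9/40
P(Z=2 | obs) = 1/8 / 1/2 = 1/4
P(Z=3 | obs) = 3/40 / 1/2 = 3/20

P(Z=0) = 3/8, P(Z=1) = 9/40, P(Z=2) = 1/4, P(Z=3) = 3/20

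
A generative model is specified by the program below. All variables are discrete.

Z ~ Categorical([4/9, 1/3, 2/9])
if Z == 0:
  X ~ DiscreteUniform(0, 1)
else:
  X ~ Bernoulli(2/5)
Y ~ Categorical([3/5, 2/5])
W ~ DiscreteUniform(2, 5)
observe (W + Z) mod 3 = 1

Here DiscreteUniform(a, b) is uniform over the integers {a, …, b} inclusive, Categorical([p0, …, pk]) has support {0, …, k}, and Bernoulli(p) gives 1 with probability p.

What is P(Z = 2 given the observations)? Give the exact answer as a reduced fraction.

Enumerate traces; 16 have nonzero weight after conditioning:
  (Z=0, X=0, Y=0, W=4) weight 1/30
  (Z=0, X=0, Y=1, W=4) weight 1/45
  (Z=0, X=1, Y=0, W=4) weight 1/30
  (Z=0, X=1, Y=1, W=4) weight 1/45
  (Z=1, X=0, Y=0, W=3) weight 3/100
  (Z=1, X=0, Y=1, W=3) weight 1/50
  (Z=1, X=1, Y=0, W=3) weight 1/50
  (Z=1, X=1, Y=1, W=3) weight 1/75
  (Z=2, X=0, Y=0, W=2) weight 1/50
  … 7 more
Group by Z:
  weight(Z=0) = 1/9
  weight(Z=1) = 1/12
  weight(Z=2) = 1/9
Total weight = 1/9 + 1/12 + 1/9 = 11/36
P(Z=0 | obs) = 1/9 / 11/36 = 4/11
P(Z=1 | obs) = 1/12 / 11/36 = 3/11
P(Z=2 | obs) = 1/9 / 11/36 = 4/11

P(Z = 2 | obs) = 4/11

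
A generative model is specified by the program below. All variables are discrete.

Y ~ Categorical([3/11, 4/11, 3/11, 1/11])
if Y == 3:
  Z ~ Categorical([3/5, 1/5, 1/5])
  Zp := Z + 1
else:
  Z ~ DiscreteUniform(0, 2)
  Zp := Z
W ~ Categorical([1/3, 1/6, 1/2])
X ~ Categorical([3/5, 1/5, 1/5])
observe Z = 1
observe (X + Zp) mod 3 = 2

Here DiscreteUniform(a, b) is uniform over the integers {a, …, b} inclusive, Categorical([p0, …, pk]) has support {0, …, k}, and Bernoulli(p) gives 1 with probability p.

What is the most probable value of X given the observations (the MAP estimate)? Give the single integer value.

Enumerate traces; 12 have nonzero weight after conditioning:
  (Y=0, Z=1, W=0, X=1) weight 1/165
  (Y=0, Z=1, W=1, X=1) weight 1/330
  (Y=0, Z=1, W=2, X=1) weight 1/110
  (Y=1, Z=1, W=0, X=1) weight 4/495
  (Y=1, Z=1, W=1, X=1) weight 2/495
  (Y=1, Z=1, W=2, X=1) weight 2/165
  (Y=2, Z=1, W=0, X=1) weight 1/165
  (Y=2, Z=1, W=1, X=1) weight 1/330
  (Y=3, Z=1, W=0, X=0) weight 1/275
  … 3 more
Group by X:
  weight(X=0) = 3/275
  weight(X=1) = 2/33
Total weight = 3/275 + 2/33 = 59/825
P(X=0 | obs) = 3/275 / 59/825 = 9/59
P(X=1 | obs) = 2/33 / 59/825 = 50/59
argmax = 1

argmax_v P(X = v | obs) = 1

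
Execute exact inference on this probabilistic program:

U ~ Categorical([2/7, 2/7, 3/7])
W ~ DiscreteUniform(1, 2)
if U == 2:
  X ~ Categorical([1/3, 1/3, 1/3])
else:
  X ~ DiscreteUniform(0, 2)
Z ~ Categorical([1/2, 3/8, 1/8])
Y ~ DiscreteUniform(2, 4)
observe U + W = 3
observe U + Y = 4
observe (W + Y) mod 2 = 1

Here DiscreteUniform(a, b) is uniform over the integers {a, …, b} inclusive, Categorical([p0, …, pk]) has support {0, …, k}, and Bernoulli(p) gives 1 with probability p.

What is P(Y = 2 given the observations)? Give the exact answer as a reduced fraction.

P(Y = 2 | obs) = 3/5

Enumerate traces; 18 have nonzero weight after conditioning:
  (U=1, W=2, X=0, Z=0, Y=3) weight 1/126
  (U=1, W=2, X=0, Z=1, Y=3) weight 1/168
  (U=1, W=2, X=0, Z=2, Y=3) weight 1/504
  (U=1, W=2, X=1, Z=0, Y=3) weight 1/126
  (U=1, W=2, X=1, Z=1, Y=3) weight 1/168
  (U=1, W=2, X=1, Z=2, Y=3) weight 1/504
  (U=1, W=2, X=2, Z=0, Y=3) weight 1/126
  (U=1, W=2, X=2, Z=1, Y=3) weight 1/168
  (U=2, W=1, X=0, Z=0, Y=2) weight 1/84
  … 9 more
Group by Y:
  weight(Y=2) = 1/14
  weight(Y=3) = 1/21
Total weight = 1/14 + 1/21 = 5/42
P(Y=2 | obs) = 1/14 / 5/42 = 3/5
P(Y=3 | obs) = 1/21 / 5/42 = 2/5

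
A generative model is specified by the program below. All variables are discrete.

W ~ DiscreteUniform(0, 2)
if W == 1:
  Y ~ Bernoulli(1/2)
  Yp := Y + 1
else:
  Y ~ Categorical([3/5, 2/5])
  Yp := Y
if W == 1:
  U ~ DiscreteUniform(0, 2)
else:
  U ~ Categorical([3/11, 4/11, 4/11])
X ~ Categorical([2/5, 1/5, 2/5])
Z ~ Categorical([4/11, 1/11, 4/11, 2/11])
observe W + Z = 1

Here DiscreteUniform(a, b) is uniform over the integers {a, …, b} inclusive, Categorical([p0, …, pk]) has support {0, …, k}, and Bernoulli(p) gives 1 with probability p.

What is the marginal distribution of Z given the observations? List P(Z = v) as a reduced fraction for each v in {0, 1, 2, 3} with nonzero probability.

Enumerate traces; 36 have nonzero weight after conditioning:
  (W=0, Y=0, U=0, X=0, Z=1) weight 6/3025
  (W=0, Y=0, U=0, X=1, Z=1) weight 3/3025
  (W=0, Y=0, U=0, X=2, Z=1) weight 6/3025
  (W=0, Y=0, U=1, X=0, Z=1) weight 8/3025
  (W=0, Y=0, U=1, X=1, Z=1) weight 4/3025
  (W=0, Y=0, U=1, X=2, Z=1) weight 8/3025
  (W=0, Y=0, U=2, X=0, Z=1) weight 8/3025
  (W=0, Y=0, U=2, X=1, Z=1) weight 4/3025
  (W=1, Y=0, U=0, X=0, Z=0) weight 4/495
  … 27 more
Group by Z:
  weight(Z=0) = 4/33
  weight(Z=1) = 1/33
Total weight = 4/33 + 1/33 = 5/33
P(Z=0 | obs) = 4/33 / 5/33 = 4/5
P(Z=1 | obs) = 1/33 / 5/33 = 1/5

P(Z=0) = 4/5, P(Z=1) = 1/5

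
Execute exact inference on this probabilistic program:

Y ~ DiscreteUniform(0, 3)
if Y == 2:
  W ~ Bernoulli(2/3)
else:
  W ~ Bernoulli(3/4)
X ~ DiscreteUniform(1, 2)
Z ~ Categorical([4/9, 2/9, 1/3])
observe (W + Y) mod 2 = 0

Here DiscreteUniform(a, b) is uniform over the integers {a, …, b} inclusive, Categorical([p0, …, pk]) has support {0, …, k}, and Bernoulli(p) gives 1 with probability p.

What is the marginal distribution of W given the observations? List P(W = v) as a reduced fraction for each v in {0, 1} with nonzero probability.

Enumerate traces; 24 have nonzero weight after conditioning:
  (Y=0, W=0, X=1, Z=0) weight 1/72
  (Y=0, W=0, X=1, Z=1) weight 1/144
  (Y=0, W=0, X=1, Z=2) weight 1/96
  (Y=0, W=0, X=2, Z=0) weight 1/72
  (Y=0, W=0, X=2, Z=1) weight 1/144
  (Y=0, W=0, X=2, Z=2) weight 1/96
  (Y=1, W=1, X=1, Z=0) weight 1/24
  (Y=1, W=1, X=1, Z=1) weight 1/48
  … 16 more
Group by W:
  weight(W=0) = 7/48
  weight(W=1) = 3/8
Total weight = 7/48 + 3/8 = 25/48
P(W=0 | obs) = 7/48 / 25/48 = 7/25
P(W=1 | obs) = 3/8 / 25/48 = 18/25

P(W=0) = 7/25, P(W=1) = 18/25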